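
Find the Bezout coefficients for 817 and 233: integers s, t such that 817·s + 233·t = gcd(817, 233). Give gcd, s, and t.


Euclidean algorithm on (817, 233) — divide until remainder is 0:
  817 = 3 · 233 + 118
  233 = 1 · 118 + 115
  118 = 1 · 115 + 3
  115 = 38 · 3 + 1
  3 = 3 · 1 + 0
gcd(817, 233) = 1.
Track Bezout coefficients alongside the remainders: start with r₀ = 817 = a·1 + b·0 (s = 1, t = 0) and r₁ = 233 = a·0 + b·1 (s = 0, t = 1); each new remainder r_{k+1} = r_{k-1} − q_k·r_k inherits s_{k+1} = s_{k-1} − q_k·s_k, t_{k+1} = t_{k-1} − q_k·t_k, so r_k = a·s_k + b·t_k at every step:
  q = 3: r = 118, s = 1 − 3·0 = 1, t = 0 − 3·1 = -3  (check: 817·1 + 233·(-3) = 118)
  q = 1: r = 115, s = 0 − 1·1 = -1, t = 1 − 1·(-3) = 4  (check: 817·(-1) + 233·4 = 115)
  q = 1: r = 3, s = 1 − 1·(-1) = 2, t = -3 − 1·4 = -7  (check: 817·2 + 233·(-7) = 3)
  q = 38: r = 1, s = -1 − 38·2 = -77, t = 4 − 38·(-7) = 270  (check: 817·(-77) + 233·270 = 1)
The row with r = 1 (the gcd) gives the Bezout coefficients s = -77, t = 270.
Result: 817 · (-77) + 233 · (270) = 1.

gcd(817, 233) = 1; s = -77, t = 270 (check: 817·(-77) + 233·270 = 1).


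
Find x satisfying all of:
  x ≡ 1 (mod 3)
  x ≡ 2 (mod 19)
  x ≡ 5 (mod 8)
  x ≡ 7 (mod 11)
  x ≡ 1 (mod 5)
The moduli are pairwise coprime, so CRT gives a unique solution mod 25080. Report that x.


Product of moduli M = 3 · 19 · 8 · 11 · 5 = 25080.
Merge one congruence at a time:
  Start: x ≡ 1 (mod 3).
  Combine with x ≡ 2 (mod 19); new modulus lcm = 57.
    Write x = 1 + 3·t and substitute into x ≡ 2 (mod 19): 3·t ≡ 2 − 1 = 1 (mod 19).
    The inverse of 3 mod 19 is 13 (since 3·13 = 39 = 2·19 + 1), so t ≡ 13·1 = 13 ≡ 13 (mod 19).
    Then x = 1 + 3·13 = 40, valid modulo lcm(3, 19) = 57: x ≡ 40 (mod 57).
  Combine with x ≡ 5 (mod 8); new modulus lcm = 456.
    Write x = 40 + 57·t and substitute into x ≡ 5 (mod 8): 57·t ≡ 5 − 40 = -35 (mod 8).
    Reduce coefficients mod 8: 1·t ≡ 5 (mod 8).
    So t ≡ 5 (mod 8).
    Then x = 40 + 57·5 = 325, valid modulo lcm(57, 8) = 456: x ≡ 325 (mod 456).
  Combine with x ≡ 7 (mod 11); new modulus lcm = 5016.
    Write x = 325 + 456·t and substitute into x ≡ 7 (mod 11): 456·t ≡ 7 − 325 = -318 (mod 11).
    Reduce coefficients mod 11: 5·t ≡ 1 (mod 11).
    The inverse of 5 mod 11 is 9 (since 5·9 = 45 = 4·11 + 1), so t ≡ 9·1 = 9 ≡ 9 (mod 11).
    Then x = 325 + 456·9 = 4429, valid modulo lcm(456, 11) = 5016: x ≡ 4429 (mod 5016).
  Combine with x ≡ 1 (mod 5); new modulus lcm = 25080.
    Write x = 4429 + 5016·t and substitute into x ≡ 1 (mod 5): 5016·t ≡ 1 − 4429 = -4428 (mod 5).
    Reduce coefficients mod 5: 1·t ≡ 2 (mod 5).
    So t ≡ 2 (mod 5).
    Then x = 4429 + 5016·2 = 14461, valid modulo lcm(5016, 5) = 25080: x ≡ 14461 (mod 25080).
Verify against each original: 14461 mod 3 = 1, 14461 mod 19 = 2, 14461 mod 8 = 5, 14461 mod 11 = 7, 14461 mod 5 = 1.

x ≡ 14461 (mod 25080).


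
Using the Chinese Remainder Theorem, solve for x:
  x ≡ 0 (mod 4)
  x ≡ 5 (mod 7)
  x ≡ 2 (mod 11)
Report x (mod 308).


Moduli 4, 7, 11 are pairwise coprime; by CRT there is a unique solution modulo M = 4 · 7 · 11 = 308.
Solve pairwise, accumulating the modulus:
  Start with x ≡ 0 (mod 4).
  Combine with x ≡ 5 (mod 7): since gcd(4, 7) = 1, we get a unique residue mod 28.
    Write x = 0 + 4·t and substitute into x ≡ 5 (mod 7): 4·t ≡ 5 − 0 = 5 (mod 7).
    The inverse of 4 mod 7 is 2 (since 4·2 = 8 = 1·7 + 1), so t ≡ 2·5 = 10 ≡ 3 (mod 7).
    Then x = 0 + 4·3 = 12, valid modulo lcm(4, 7) = 28: x ≡ 12 (mod 28).
  Combine with x ≡ 2 (mod 11): since gcd(28, 11) = 1, we get a unique residue mod 308.
    Write x = 12 + 28·t and substitute into x ≡ 2 (mod 11): 28·t ≡ 2 − 12 = -10 (mod 11).
    Reduce coefficients mod 11: 6·t ≡ 1 (mod 11).
    The inverse of 6 mod 11 is 2 (since 6·2 = 12 = 1·11 + 1), so t ≡ 2·1 = 2 ≡ 2 (mod 11).
    Then x = 12 + 28·2 = 68, valid modulo lcm(28, 11) = 308: x ≡ 68 (mod 308).
Verify: 68 mod 4 = 0 ✓, 68 mod 7 = 5 ✓, 68 mod 11 = 2 ✓.

x ≡ 68 (mod 308).


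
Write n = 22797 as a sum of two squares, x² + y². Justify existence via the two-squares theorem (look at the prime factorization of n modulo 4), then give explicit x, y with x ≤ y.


Step 1: Factor n = 22797 = 3^2 · 17 · 149.
Step 2: Check the mod-4 condition on each prime factor: 3 ≡ 3 (mod 4), exponent 2 (must be even); 17 ≡ 1 (mod 4), exponent 1; 149 ≡ 1 (mod 4), exponent 1.
All primes ≡ 3 (mod 4) appear to even exponent (or don't appear), so by the two-squares theorem n IS expressible as a sum of two squares.
Step 3: Build a representation. Group n = k² · m with k = 3 and m = 17 · 149 = 2533 (a product of primes ≡ 1 (mod 4)); a representation of m scales to one of n via (k·x)² + (k·y)² = k²(x² + y²). Each prime p ≡ 1 (mod 4) is itself a sum of two squares; find a² by testing p − a² for a perfect square:
  17: 17 − 1² = 16 = 4² ⇒ 17 = 1² + 4².
  149: 149 − 1² = 148, 149 − 2² = 145, 149 − 3² = 140, 149 − 4² = 133, 149 − 5² = 124, 149 − 6² = 113, 149 − 7² = 100 = 10² ⇒ 149 = 7² + 10².
  Combine using the Brahmagupta–Fibonacci identity (a² + b²)(c² + d²) = (ac − bd)² + (ad + bc)² = (ac + bd)² + (ad − bc)²:
  17 · 149 = 2533: from (1² + 4²)(7² + 10²), take (1·7 − 4·10, 1·10 + 4·7) = (7 − 40, 10 + 28) = (-33, 38); dropping signs (only squares matter) gives (33, 38); check 33² + 38² = 1089 + 1444 = 2533 ✓.
  Scale by k = 3: (3·33, 3·38) = (99, 114).
Step 4: Order so x ≤ y and verify: 99² + 114² = 9801 + 12996 = 22797 = n. ✓

n = 22797 = 99² + 114² (one valid representation with x ≤ y).


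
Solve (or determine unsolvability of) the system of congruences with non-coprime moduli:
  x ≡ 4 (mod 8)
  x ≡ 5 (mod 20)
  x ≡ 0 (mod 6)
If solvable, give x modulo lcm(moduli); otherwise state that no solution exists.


Moduli 8, 20, 6 are not pairwise coprime, so CRT works modulo lcm(m_i) when all pairwise compatibility conditions hold.
Pairwise compatibility: gcd(m_i, m_j) must divide a_i - a_j for every pair.
Merge one congruence at a time:
  Start: x ≡ 4 (mod 8).
  Combine with x ≡ 5 (mod 20): gcd(8, 20) = 4, and 5 - 4 = 1 is NOT divisible by 4.
    ⇒ system is inconsistent (no integer solution).

No solution (the system is inconsistent).


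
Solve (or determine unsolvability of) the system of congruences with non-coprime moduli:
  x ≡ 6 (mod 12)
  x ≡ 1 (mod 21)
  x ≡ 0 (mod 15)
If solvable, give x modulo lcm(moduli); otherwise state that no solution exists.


Moduli 12, 21, 15 are not pairwise coprime, so CRT works modulo lcm(m_i) when all pairwise compatibility conditions hold.
Pairwise compatibility: gcd(m_i, m_j) must divide a_i - a_j for every pair.
Merge one congruence at a time:
  Start: x ≡ 6 (mod 12).
  Combine with x ≡ 1 (mod 21): gcd(12, 21) = 3, and 1 - 6 = -5 is NOT divisible by 3.
    ⇒ system is inconsistent (no integer solution).

No solution (the system is inconsistent).


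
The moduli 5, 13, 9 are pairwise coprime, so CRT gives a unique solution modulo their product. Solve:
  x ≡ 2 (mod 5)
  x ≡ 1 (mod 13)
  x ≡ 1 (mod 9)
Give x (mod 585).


Moduli 5, 13, 9 are pairwise coprime; by CRT there is a unique solution modulo M = 5 · 13 · 9 = 585.
Solve pairwise, accumulating the modulus:
  Start with x ≡ 2 (mod 5).
  Combine with x ≡ 1 (mod 13): since gcd(5, 13) = 1, we get a unique residue mod 65.
    Write x = 2 + 5·t and substitute into x ≡ 1 (mod 13): 5·t ≡ 1 − 2 = -1 (mod 13).
    Reduce coefficients mod 13: 5·t ≡ 12 (mod 13).
    The inverse of 5 mod 13 is 8 (since 5·8 = 40 = 3·13 + 1), so t ≡ 8·12 = 96 ≡ 5 (mod 13).
    Then x = 2 + 5·5 = 27, valid modulo lcm(5, 13) = 65: x ≡ 27 (mod 65).
  Combine with x ≡ 1 (mod 9): since gcd(65, 9) = 1, we get a unique residue mod 585.
    Write x = 27 + 65·t and substitute into x ≡ 1 (mod 9): 65·t ≡ 1 − 27 = -26 (mod 9).
    Reduce coefficients mod 9: 2·t ≡ 1 (mod 9).
    The inverse of 2 mod 9 is 5 (since 2·5 = 10 = 1·9 + 1), so t ≡ 5·1 = 5 ≡ 5 (mod 9).
    Then x = 27 + 65·5 = 352, valid modulo lcm(65, 9) = 585: x ≡ 352 (mod 585).
Verify: 352 mod 5 = 2 ✓, 352 mod 13 = 1 ✓, 352 mod 9 = 1 ✓.

x ≡ 352 (mod 585).


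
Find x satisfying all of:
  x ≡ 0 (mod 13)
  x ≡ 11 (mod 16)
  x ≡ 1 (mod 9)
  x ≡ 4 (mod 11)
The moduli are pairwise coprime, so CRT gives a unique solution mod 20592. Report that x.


Product of moduli M = 13 · 16 · 9 · 11 = 20592.
Merge one congruence at a time:
  Start: x ≡ 0 (mod 13).
  Combine with x ≡ 11 (mod 16); new modulus lcm = 208.
    Write x = 0 + 13·t and substitute into x ≡ 11 (mod 16): 13·t ≡ 11 − 0 = 11 (mod 16).
    The inverse of 13 mod 16 is 5 (since 13·5 = 65 = 4·16 + 1), so t ≡ 5·11 = 55 ≡ 7 (mod 16).
    Then x = 0 + 13·7 = 91, valid modulo lcm(13, 16) = 208: x ≡ 91 (mod 208).
  Combine with x ≡ 1 (mod 9); new modulus lcm = 1872.
    Write x = 91 + 208·t and substitute into x ≡ 1 (mod 9): 208·t ≡ 1 − 91 = -90 (mod 9).
    Reduce coefficients mod 9: 1·t ≡ 0 (mod 9).
    So t ≡ 0 (mod 9).
    Then x = 91 + 208·0 = 91, valid modulo lcm(208, 9) = 1872: x ≡ 91 (mod 1872).
  Combine with x ≡ 4 (mod 11); new modulus lcm = 20592.
    Write x = 91 + 1872·t and substitute into x ≡ 4 (mod 11): 1872·t ≡ 4 − 91 = -87 (mod 11).
    Reduce coefficients mod 11: 2·t ≡ 1 (mod 11).
    The inverse of 2 mod 11 is 6 (since 2·6 = 12 = 1·11 + 1), so t ≡ 6·1 = 6 ≡ 6 (mod 11).
    Then x = 91 + 1872·6 = 11323, valid modulo lcm(1872, 11) = 20592: x ≡ 11323 (mod 20592).
Verify against each original: 11323 mod 13 = 0, 11323 mod 16 = 11, 11323 mod 9 = 1, 11323 mod 11 = 4.

x ≡ 11323 (mod 20592).


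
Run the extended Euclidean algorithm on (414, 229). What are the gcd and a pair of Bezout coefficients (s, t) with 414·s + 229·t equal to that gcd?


Euclidean algorithm on (414, 229) — divide until remainder is 0:
  414 = 1 · 229 + 185
  229 = 1 · 185 + 44
  185 = 4 · 44 + 9
  44 = 4 · 9 + 8
  9 = 1 · 8 + 1
  8 = 8 · 1 + 0
gcd(414, 229) = 1.
Track Bezout coefficients alongside the remainders: start with r₀ = 414 = a·1 + b·0 (s = 1, t = 0) and r₁ = 229 = a·0 + b·1 (s = 0, t = 1); each new remainder r_{k+1} = r_{k-1} − q_k·r_k inherits s_{k+1} = s_{k-1} − q_k·s_k, t_{k+1} = t_{k-1} − q_k·t_k, so r_k = a·s_k + b·t_k at every step:
  q = 1: r = 185, s = 1 − 1·0 = 1, t = 0 − 1·1 = -1  (check: 414·1 + 229·(-1) = 185)
  q = 1: r = 44, s = 0 − 1·1 = -1, t = 1 − 1·(-1) = 2  (check: 414·(-1) + 229·2 = 44)
  q = 4: r = 9, s = 1 − 4·(-1) = 5, t = -1 − 4·2 = -9  (check: 414·5 + 229·(-9) = 9)
  q = 4: r = 8, s = -1 − 4·5 = -21, t = 2 − 4·(-9) = 38  (check: 414·(-21) + 229·38 = 8)
  q = 1: r = 1, s = 5 − 1·(-21) = 26, t = -9 − 1·38 = -47  (check: 414·26 + 229·(-47) = 1)
The row with r = 1 (the gcd) gives the Bezout coefficients s = 26, t = -47.
Result: 414 · (26) + 229 · (-47) = 1.

gcd(414, 229) = 1; s = 26, t = -47 (check: 414·26 + 229·(-47) = 1).


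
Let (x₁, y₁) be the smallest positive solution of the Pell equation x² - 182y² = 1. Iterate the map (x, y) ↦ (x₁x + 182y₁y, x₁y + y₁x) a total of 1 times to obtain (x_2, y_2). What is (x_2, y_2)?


Step 1: Find the fundamental solution (x₁, y₁) of x² - 182y² = 1.
  Expand √182 as a continued fraction. a₀ = ⌊√182⌋ = 13; iterate m_{k+1} = d_k·a_k − m_k, d_{k+1} = (182 − m_{k+1}²)/d_k, a_{k+1} = ⌊(a₀ + m_{k+1})/d_{k+1}⌋ (starting m₀ = 0, d₀ = 1), with convergents p_k = a_k·p_{k-1} + p_{k-2}, q_k = a_k·q_{k-1} + q_{k-2} (p₋₁ = 1, q₋₁ = 0):
  k = 0: a₀ = 13; p₀/q₀ = 13/1; p₀² − 182·q₀² = 169 − 182 = -13.
  k = 1: m = 13, d = 13, a = ⌊(13 + 13)/13⌋ = 2; p/q = (2·13 + 1)/(2·1 + 0) = 27/2; p² − 182·q² = 729 − 728 = 1.
  The first convergent with p² − 182·q² = 1 gives the fundamental solution (x₁, y₁) = (27, 2).
Step 2: Apply the recurrence (x_{n+1}, y_{n+1}) = (x₁x_n + 182y₁y_n, x₁y_n + y₁x_n) repeatedly.
  From (x_1, y_1) = (27, 2): x_2 = 27·27 + 182·2·2 = 1457; y_2 = 27·2 + 2·27 = 108.
Step 3: Verify x_2² - 182·y_2² = 2122849 - 2122848 = 1 (should be 1). ✓

(x_1, y_1) = (27, 2); (x_2, y_2) = (1457, 108).


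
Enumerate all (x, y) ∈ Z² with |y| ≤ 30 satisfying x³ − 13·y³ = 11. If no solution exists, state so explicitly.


The equation is x³ - 13y³ = 11. For fixed y, x³ = 13·y³ + 11, so a solution requires the RHS to be a perfect cube.
Strategy: iterate y from -30 to 30, compute RHS = 13·y³ + 11, and check whether it is a (positive or negative) perfect cube.
Check small values of y:
  y = 0: RHS = 11 is not a perfect cube.
  y = 1: RHS = 24 is not a perfect cube.
  y = -1: RHS = -2 is not a perfect cube.
  y = 2: RHS = 115 is not a perfect cube.
  y = -2: RHS = -93 is not a perfect cube.
  y = 3: RHS = 362 is not a perfect cube.
  y = -3: RHS = -340 is not a perfect cube.
Continuing the search up to |y| = 30 finds no solutions either.
No (x, y) in the scanned range satisfies the equation.

No integer solutions with |y| ≤ 30.


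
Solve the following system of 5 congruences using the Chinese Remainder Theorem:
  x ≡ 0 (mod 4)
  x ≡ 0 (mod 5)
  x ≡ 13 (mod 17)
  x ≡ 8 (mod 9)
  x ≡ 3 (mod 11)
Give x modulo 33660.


Product of moduli M = 4 · 5 · 17 · 9 · 11 = 33660.
Merge one congruence at a time:
  Start: x ≡ 0 (mod 4).
  Combine with x ≡ 0 (mod 5); new modulus lcm = 20.
    Write x = 0 + 4·t and substitute into x ≡ 0 (mod 5): 4·t ≡ 0 − 0 = 0 (mod 5).
    The inverse of 4 mod 5 is 4 (since 4·4 = 16 = 3·5 + 1), so t ≡ 4·0 = 0 ≡ 0 (mod 5).
    Then x = 0 + 4·0 = 0, valid modulo lcm(4, 5) = 20: x ≡ 0 (mod 20).
  Combine with x ≡ 13 (mod 17); new modulus lcm = 340.
    Write x = 0 + 20·t and substitute into x ≡ 13 (mod 17): 20·t ≡ 13 − 0 = 13 (mod 17).
    Reduce coefficients mod 17: 3·t ≡ 13 (mod 17).
    The inverse of 3 mod 17 is 6 (since 3·6 = 18 = 1·17 + 1), so t ≡ 6·13 = 78 ≡ 10 (mod 17).
    Then x = 0 + 20·10 = 200, valid modulo lcm(20, 17) = 340: x ≡ 200 (mod 340).
  Combine with x ≡ 8 (mod 9); new modulus lcm = 3060.
    Write x = 200 + 340·t and substitute into x ≡ 8 (mod 9): 340·t ≡ 8 − 200 = -192 (mod 9).
    Reduce coefficients mod 9: 7·t ≡ 6 (mod 9).
    The inverse of 7 mod 9 is 4 (since 7·4 = 28 = 3·9 + 1), so t ≡ 4·6 = 24 ≡ 6 (mod 9).
    Then x = 200 + 340·6 = 2240, valid modulo lcm(340, 9) = 3060: x ≡ 2240 (mod 3060).
  Combine with x ≡ 3 (mod 11); new modulus lcm = 33660.
    Write x = 2240 + 3060·t and substitute into x ≡ 3 (mod 11): 3060·t ≡ 3 − 2240 = -2237 (mod 11).
    Reduce coefficients mod 11: 2·t ≡ 7 (mod 11).
    The inverse of 2 mod 11 is 6 (since 2·6 = 12 = 1·11 + 1), so t ≡ 6·7 = 42 ≡ 9 (mod 11).
    Then x = 2240 + 3060·9 = 29780, valid modulo lcm(3060, 11) = 33660: x ≡ 29780 (mod 33660).
Verify against each original: 29780 mod 4 = 0, 29780 mod 5 = 0, 29780 mod 17 = 13, 29780 mod 9 = 8, 29780 mod 11 = 3.

x ≡ 29780 (mod 33660).


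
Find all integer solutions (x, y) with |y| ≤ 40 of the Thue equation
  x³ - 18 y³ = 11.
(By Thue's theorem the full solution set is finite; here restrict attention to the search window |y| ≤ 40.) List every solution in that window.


The equation is x³ - 18y³ = 11. For fixed y, x³ = 18·y³ + 11, so a solution requires the RHS to be a perfect cube.
Strategy: iterate y from -40 to 40, compute RHS = 18·y³ + 11, and check whether it is a (positive or negative) perfect cube.
Check small values of y:
  y = 0: RHS = 11 is not a perfect cube.
  y = 1: RHS = 29 is not a perfect cube.
  y = -1: RHS = -7 is not a perfect cube.
  y = 2: RHS = 155 is not a perfect cube.
  y = -2: RHS = -133 is not a perfect cube.
  y = 3: RHS = 497 is not a perfect cube.
  y = -3: RHS = -475 is not a perfect cube.
Continuing the search up to |y| = 40 finds no solutions either.
No (x, y) in the scanned range satisfies the equation.

No integer solutions with |y| ≤ 40.


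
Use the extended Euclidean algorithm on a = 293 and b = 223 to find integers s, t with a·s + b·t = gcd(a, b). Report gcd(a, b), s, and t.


Euclidean algorithm on (293, 223) — divide until remainder is 0:
  293 = 1 · 223 + 70
  223 = 3 · 70 + 13
  70 = 5 · 13 + 5
  13 = 2 · 5 + 3
  5 = 1 · 3 + 2
  3 = 1 · 2 + 1
  2 = 2 · 1 + 0
gcd(293, 223) = 1.
Track Bezout coefficients alongside the remainders: start with r₀ = 293 = a·1 + b·0 (s = 1, t = 0) and r₁ = 223 = a·0 + b·1 (s = 0, t = 1); each new remainder r_{k+1} = r_{k-1} − q_k·r_k inherits s_{k+1} = s_{k-1} − q_k·s_k, t_{k+1} = t_{k-1} − q_k·t_k, so r_k = a·s_k + b·t_k at every step:
  q = 1: r = 70, s = 1 − 1·0 = 1, t = 0 − 1·1 = -1  (check: 293·1 + 223·(-1) = 70)
  q = 3: r = 13, s = 0 − 3·1 = -3, t = 1 − 3·(-1) = 4  (check: 293·(-3) + 223·4 = 13)
  q = 5: r = 5, s = 1 − 5·(-3) = 16, t = -1 − 5·4 = -21  (check: 293·16 + 223·(-21) = 5)
  q = 2: r = 3, s = -3 − 2·16 = -35, t = 4 − 2·(-21) = 46  (check: 293·(-35) + 223·46 = 3)
  q = 1: r = 2, s = 16 − 1·(-35) = 51, t = -21 − 1·46 = -67  (check: 293·51 + 223·(-67) = 2)
  q = 1: r = 1, s = -35 − 1·51 = -86, t = 46 − 1·(-67) = 113  (check: 293·(-86) + 223·113 = 1)
The row with r = 1 (the gcd) gives the Bezout coefficients s = -86, t = 113.
Result: 293 · (-86) + 223 · (113) = 1.

gcd(293, 223) = 1; s = -86, t = 113 (check: 293·(-86) + 223·113 = 1).


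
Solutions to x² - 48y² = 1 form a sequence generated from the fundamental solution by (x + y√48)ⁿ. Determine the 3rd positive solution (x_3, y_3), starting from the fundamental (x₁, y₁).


Step 1: Find the fundamental solution (x₁, y₁) of x² - 48y² = 1.
  Expand √48 as a continued fraction. a₀ = ⌊√48⌋ = 6; iterate m_{k+1} = d_k·a_k − m_k, d_{k+1} = (48 − m_{k+1}²)/d_k, a_{k+1} = ⌊(a₀ + m_{k+1})/d_{k+1}⌋ (starting m₀ = 0, d₀ = 1), with convergents p_k = a_k·p_{k-1} + p_{k-2}, q_k = a_k·q_{k-1} + q_{k-2} (p₋₁ = 1, q₋₁ = 0):
  k = 0: a₀ = 6; p₀/q₀ = 6/1; p₀² − 48·q₀² = 36 − 48 = -12.
  k = 1: m = 6, d = 12, a = ⌊(6 + 6)/12⌋ = 1; p/q = (1·6 + 1)/(1·1 + 0) = 7/1; p² − 48·q² = 49 − 48 = 1.
  The first convergent with p² − 48·q² = 1 gives the fundamental solution (x₁, y₁) = (7, 1).
Step 2: Apply the recurrence (x_{n+1}, y_{n+1}) = (x₁x_n + 48y₁y_n, x₁y_n + y₁x_n) repeatedly.
  From (x_1, y_1) = (7, 1): x_2 = 7·7 + 48·1·1 = 97; y_2 = 7·1 + 1·7 = 14.
  From (x_2, y_2) = (97, 14): x_3 = 7·97 + 48·1·14 = 1351; y_3 = 7·14 + 1·97 = 195.
Step 3: Verify x_3² - 48·y_3² = 1825201 - 1825200 = 1 (should be 1). ✓

(x_1, y_1) = (7, 1); (x_3, y_3) = (1351, 195).


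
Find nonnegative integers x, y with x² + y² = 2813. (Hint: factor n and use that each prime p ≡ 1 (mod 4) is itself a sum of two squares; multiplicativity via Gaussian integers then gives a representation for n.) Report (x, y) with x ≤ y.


Step 1: Factor n = 2813 = 29 · 97.
Step 2: Check the mod-4 condition on each prime factor: 29 ≡ 1 (mod 4), exponent 1; 97 ≡ 1 (mod 4), exponent 1.
All primes ≡ 3 (mod 4) appear to even exponent (or don't appear), so by the two-squares theorem n IS expressible as a sum of two squares.
Step 3: Build a representation. Here n = 29 · 97 is a product of primes ≡ 1 (mod 4). Each prime p ≡ 1 (mod 4) is itself a sum of two squares; find a² by testing p − a² for a perfect square:
  29: 29 − 1² = 28, 29 − 2² = 25 = 5² ⇒ 29 = 2² + 5².
  97: 97 − 1² = 96, 97 − 2² = 93, 97 − 3² = 88, 97 − 4² = 81 = 9² ⇒ 97 = 4² + 9².
  Combine using the Brahmagupta–Fibonacci identity (a² + b²)(c² + d²) = (ac − bd)² + (ad + bc)² = (ac + bd)² + (ad − bc)²:
  29 · 97 = 2813: from (2² + 5²)(4² + 9²), take (2·4 − 5·9, 2·9 + 5·4) = (8 − 45, 18 + 20) = (-37, 38); dropping signs (only squares matter) gives (37, 38); check 37² + 38² = 1369 + 1444 = 2813 ✓.
Step 4: Order so x ≤ y and verify: 37² + 38² = 1369 + 1444 = 2813 = n. ✓

n = 2813 = 37² + 38² (one valid representation with x ≤ y).


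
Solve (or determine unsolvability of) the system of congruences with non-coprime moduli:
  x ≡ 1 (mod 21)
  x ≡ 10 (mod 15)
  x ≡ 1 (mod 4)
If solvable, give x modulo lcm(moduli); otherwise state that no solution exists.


Moduli 21, 15, 4 are not pairwise coprime, so CRT works modulo lcm(m_i) when all pairwise compatibility conditions hold.
Pairwise compatibility: gcd(m_i, m_j) must divide a_i - a_j for every pair.
Merge one congruence at a time:
  Start: x ≡ 1 (mod 21).
  Combine with x ≡ 10 (mod 15): gcd(21, 15) = 3; 10 - 1 = 9, which IS divisible by 3, so compatible.
    Write x = 1 + 21·t and substitute into x ≡ 10 (mod 15): 21·t ≡ 10 − 1 = 9 (mod 15).
    Divide the congruence (and modulus) by g = 3: 7·t ≡ 3 (mod 5).
    Reduce coefficients mod 5: 2·t ≡ 3 (mod 5).
    The inverse of 2 mod 5 is 3 (since 2·3 = 6 = 1·5 + 1), so t ≡ 3·3 = 9 ≡ 4 (mod 5).
    Then x = 1 + 21·4 = 85, valid modulo lcm(21, 15) = 105: x ≡ 85 (mod 105).
  Combine with x ≡ 1 (mod 4): gcd(105, 4) = 1; 1 - 85 = -84, which IS divisible by 1, so compatible.
    Write x = 85 + 105·t and substitute into x ≡ 1 (mod 4): 105·t ≡ 1 − 85 = -84 (mod 4).
    Reduce coefficients mod 4: 1·t ≡ 0 (mod 4).
    So t ≡ 0 (mod 4).
    Then x = 85 + 105·0 = 85, valid modulo lcm(105, 4) = 420: x ≡ 85 (mod 420).
Verify: 85 mod 21 = 1, 85 mod 15 = 10, 85 mod 4 = 1.

x ≡ 85 (mod 420).


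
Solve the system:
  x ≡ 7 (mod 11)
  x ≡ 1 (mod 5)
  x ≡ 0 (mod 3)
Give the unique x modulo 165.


Moduli 11, 5, 3 are pairwise coprime; by CRT there is a unique solution modulo M = 11 · 5 · 3 = 165.
Solve pairwise, accumulating the modulus:
  Start with x ≡ 7 (mod 11).
  Combine with x ≡ 1 (mod 5): since gcd(11, 5) = 1, we get a unique residue mod 55.
    Write x = 7 + 11·t and substitute into x ≡ 1 (mod 5): 11·t ≡ 1 − 7 = -6 (mod 5).
    Reduce coefficients mod 5: 1·t ≡ 4 (mod 5).
    So t ≡ 4 (mod 5).
    Then x = 7 + 11·4 = 51, valid modulo lcm(11, 5) = 55: x ≡ 51 (mod 55).
  Combine with x ≡ 0 (mod 3): since gcd(55, 3) = 1, we get a unique residue mod 165.
    Write x = 51 + 55·t and substitute into x ≡ 0 (mod 3): 55·t ≡ 0 − 51 = -51 (mod 3).
    Reduce coefficients mod 3: 1·t ≡ 0 (mod 3).
    So t ≡ 0 (mod 3).
    Then x = 51 + 55·0 = 51, valid modulo lcm(55, 3) = 165: x ≡ 51 (mod 165).
Verify: 51 mod 11 = 7 ✓, 51 mod 5 = 1 ✓, 51 mod 3 = 0 ✓.

x ≡ 51 (mod 165).


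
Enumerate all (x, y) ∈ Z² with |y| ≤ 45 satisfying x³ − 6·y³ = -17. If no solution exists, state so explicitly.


The equation is x³ - 6y³ = -17. For fixed y, x³ = 6·y³ − 17, so a solution requires the RHS to be a perfect cube.
Strategy: iterate y from -45 to 45, compute RHS = 6·y³ − 17, and check whether it is a (positive or negative) perfect cube.
Check small values of y:
  y = 0: RHS = -17 is not a perfect cube.
  y = 1: RHS = -11 is not a perfect cube.
  y = -1: RHS = -23 is not a perfect cube.
  y = 2: RHS = 31 is not a perfect cube.
  y = -2: RHS = -65 is not a perfect cube.
  y = 3: RHS = 145 is not a perfect cube.
  y = -3: RHS = -179 is not a perfect cube.
Continuing the search up to |y| = 45 finds no solutions either.
No (x, y) in the scanned range satisfies the equation.

No integer solutions with |y| ≤ 45.


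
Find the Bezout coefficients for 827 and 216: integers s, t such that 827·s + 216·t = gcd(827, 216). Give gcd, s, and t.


Euclidean algorithm on (827, 216) — divide until remainder is 0:
  827 = 3 · 216 + 179
  216 = 1 · 179 + 37
  179 = 4 · 37 + 31
  37 = 1 · 31 + 6
  31 = 5 · 6 + 1
  6 = 6 · 1 + 0
gcd(827, 216) = 1.
Track Bezout coefficients alongside the remainders: start with r₀ = 827 = a·1 + b·0 (s = 1, t = 0) and r₁ = 216 = a·0 + b·1 (s = 0, t = 1); each new remainder r_{k+1} = r_{k-1} − q_k·r_k inherits s_{k+1} = s_{k-1} − q_k·s_k, t_{k+1} = t_{k-1} − q_k·t_k, so r_k = a·s_k + b·t_k at every step:
  q = 3: r = 179, s = 1 − 3·0 = 1, t = 0 − 3·1 = -3  (check: 827·1 + 216·(-3) = 179)
  q = 1: r = 37, s = 0 − 1·1 = -1, t = 1 − 1·(-3) = 4  (check: 827·(-1) + 216·4 = 37)
  q = 4: r = 31, s = 1 − 4·(-1) = 5, t = -3 − 4·4 = -19  (check: 827·5 + 216·(-19) = 31)
  q = 1: r = 6, s = -1 − 1·5 = -6, t = 4 − 1·(-19) = 23  (check: 827·(-6) + 216·23 = 6)
  q = 5: r = 1, s = 5 − 5·(-6) = 35, t = -19 − 5·23 = -134  (check: 827·35 + 216·(-134) = 1)
The row with r = 1 (the gcd) gives the Bezout coefficients s = 35, t = -134.
Result: 827 · (35) + 216 · (-134) = 1.

gcd(827, 216) = 1; s = 35, t = -134 (check: 827·35 + 216·(-134) = 1).


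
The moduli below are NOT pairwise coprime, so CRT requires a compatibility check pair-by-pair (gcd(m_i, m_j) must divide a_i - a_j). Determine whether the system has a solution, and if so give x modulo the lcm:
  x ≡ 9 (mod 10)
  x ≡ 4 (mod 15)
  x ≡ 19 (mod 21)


Moduli 10, 15, 21 are not pairwise coprime, so CRT works modulo lcm(m_i) when all pairwise compatibility conditions hold.
Pairwise compatibility: gcd(m_i, m_j) must divide a_i - a_j for every pair.
Merge one congruence at a time:
  Start: x ≡ 9 (mod 10).
  Combine with x ≡ 4 (mod 15): gcd(10, 15) = 5; 4 - 9 = -5, which IS divisible by 5, so compatible.
    Write x = 9 + 10·t and substitute into x ≡ 4 (mod 15): 10·t ≡ 4 − 9 = -5 (mod 15).
    Divide the congruence (and modulus) by g = 5: 2·t ≡ -1 (mod 3).
    Reduce coefficients mod 3: 2·t ≡ 2 (mod 3).
    The inverse of 2 mod 3 is 2 (since 2·2 = 4 = 1·3 + 1), so t ≡ 2·2 = 4 ≡ 1 (mod 3).
    Then x = 9 + 10·1 = 19, valid modulo lcm(10, 15) = 30: x ≡ 19 (mod 30).
  Combine with x ≡ 19 (mod 21): gcd(30, 21) = 3; 19 - 19 = 0, which IS divisible by 3, so compatible.
    Write x = 19 + 30·t and substitute into x ≡ 19 (mod 21): 30·t ≡ 19 − 19 = 0 (mod 21).
    Divide the congruence (and modulus) by g = 3: 10·t ≡ 0 (mod 7).
    Reduce coefficients mod 7: 3·t ≡ 0 (mod 7).
    The inverse of 3 mod 7 is 5 (since 3·5 = 15 = 2·7 + 1), so t ≡ 5·0 = 0 ≡ 0 (mod 7).
    Then x = 19 + 30·0 = 19, valid modulo lcm(30, 21) = 210: x ≡ 19 (mod 210).
Verify: 19 mod 10 = 9, 19 mod 15 = 4, 19 mod 21 = 19.

x ≡ 19 (mod 210).


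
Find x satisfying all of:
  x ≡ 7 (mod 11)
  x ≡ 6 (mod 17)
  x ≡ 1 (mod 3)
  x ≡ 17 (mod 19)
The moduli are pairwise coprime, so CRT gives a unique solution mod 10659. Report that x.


Product of moduli M = 11 · 17 · 3 · 19 = 10659.
Merge one congruence at a time:
  Start: x ≡ 7 (mod 11).
  Combine with x ≡ 6 (mod 17); new modulus lcm = 187.
    Write x = 7 + 11·t and substitute into x ≡ 6 (mod 17): 11·t ≡ 6 − 7 = -1 (mod 17).
    Reduce coefficients mod 17: 11·t ≡ 16 (mod 17).
    The inverse of 11 mod 17 is 14 (since 11·14 = 154 = 9·17 + 1), so t ≡ 14·16 = 224 ≡ 3 (mod 17).
    Then x = 7 + 11·3 = 40, valid modulo lcm(11, 17) = 187: x ≡ 40 (mod 187).
  Combine with x ≡ 1 (mod 3); new modulus lcm = 561.
    Write x = 40 + 187·t and substitute into x ≡ 1 (mod 3): 187·t ≡ 1 − 40 = -39 (mod 3).
    Reduce coefficients mod 3: 1·t ≡ 0 (mod 3).
    So t ≡ 0 (mod 3).
    Then x = 40 + 187·0 = 40, valid modulo lcm(187, 3) = 561: x ≡ 40 (mod 561).
  Combine with x ≡ 17 (mod 19); new modulus lcm = 10659.
    Write x = 40 + 561·t and substitute into x ≡ 17 (mod 19): 561·t ≡ 17 − 40 = -23 (mod 19).
    Reduce coefficients mod 19: 10·t ≡ 15 (mod 19).
    The inverse of 10 mod 19 is 2 (since 10·2 = 20 = 1·19 + 1), so t ≡ 2·15 = 30 ≡ 11 (mod 19).
    Then x = 40 + 561·11 = 6211, valid modulo lcm(561, 19) = 10659: x ≡ 6211 (mod 10659).
Verify against each original: 6211 mod 11 = 7, 6211 mod 17 = 6, 6211 mod 3 = 1, 6211 mod 19 = 17.

x ≡ 6211 (mod 10659).


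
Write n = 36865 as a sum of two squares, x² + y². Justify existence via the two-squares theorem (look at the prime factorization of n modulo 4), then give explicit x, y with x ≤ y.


Step 1: Factor n = 36865 = 5 · 73 · 101.
Step 2: Check the mod-4 condition on each prime factor: 5 ≡ 1 (mod 4), exponent 1; 73 ≡ 1 (mod 4), exponent 1; 101 ≡ 1 (mod 4), exponent 1.
All primes ≡ 3 (mod 4) appear to even exponent (or don't appear), so by the two-squares theorem n IS expressible as a sum of two squares.
Step 3: Build a representation. Here n = 5 · 73 · 101 is a product of primes ≡ 1 (mod 4). Each prime p ≡ 1 (mod 4) is itself a sum of two squares; find a² by testing p − a² for a perfect square:
  5: 5 − 1² = 4 = 2² ⇒ 5 = 1² + 2².
  73: 73 − 1² = 72, 73 − 2² = 69, 73 − 3² = 64 = 8² ⇒ 73 = 3² + 8².
  101: 101 − 1² = 100 = 10² ⇒ 101 = 1² + 10².
  Combine using the Brahmagupta–Fibonacci identity (a² + b²)(c² + d²) = (ac − bd)² + (ad + bc)² = (ac + bd)² + (ad − bc)²:
  5 · 73 = 365: from (1² + 2²)(3² + 8²), take (1·3 − 2·8, 1·8 + 2·3) = (3 − 16, 8 + 6) = (-13, 14); dropping signs (only squares matter) gives (13, 14); check 13² + 14² = 169 + 196 = 365 ✓.
  365 · 101 = 36865: from (13² + 14²)(1² + 10²), take (13·1 − 14·10, 13·10 + 14·1) = (13 − 140, 130 + 14) = (-127, 144); dropping signs (only squares matter) gives (127, 144); check 127² + 144² = 16129 + 20736 = 36865 ✓.
Step 4: Order so x ≤ y and verify: 127² + 144² = 16129 + 20736 = 36865 = n. ✓

n = 36865 = 127² + 144² (one valid representation with x ≤ y).


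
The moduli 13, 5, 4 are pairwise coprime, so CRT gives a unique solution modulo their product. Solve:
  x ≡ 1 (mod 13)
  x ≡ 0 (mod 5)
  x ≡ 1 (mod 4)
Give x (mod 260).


Moduli 13, 5, 4 are pairwise coprime; by CRT there is a unique solution modulo M = 13 · 5 · 4 = 260.
Solve pairwise, accumulating the modulus:
  Start with x ≡ 1 (mod 13).
  Combine with x ≡ 0 (mod 5): since gcd(13, 5) = 1, we get a unique residue mod 65.
    Write x = 1 + 13·t and substitute into x ≡ 0 (mod 5): 13·t ≡ 0 − 1 = -1 (mod 5).
    Reduce coefficients mod 5: 3·t ≡ 4 (mod 5).
    The inverse of 3 mod 5 is 2 (since 3·2 = 6 = 1·5 + 1), so t ≡ 2·4 = 8 ≡ 3 (mod 5).
    Then x = 1 + 13·3 = 40, valid modulo lcm(13, 5) = 65: x ≡ 40 (mod 65).
  Combine with x ≡ 1 (mod 4): since gcd(65, 4) = 1, we get a unique residue mod 260.
    Write x = 40 + 65·t and substitute into x ≡ 1 (mod 4): 65·t ≡ 1 − 40 = -39 (mod 4).
    Reduce coefficients mod 4: 1·t ≡ 1 (mod 4).
    So t ≡ 1 (mod 4).
    Then x = 40 + 65·1 = 105, valid modulo lcm(65, 4) = 260: x ≡ 105 (mod 260).
Verify: 105 mod 13 = 1 ✓, 105 mod 5 = 0 ✓, 105 mod 4 = 1 ✓.

x ≡ 105 (mod 260).


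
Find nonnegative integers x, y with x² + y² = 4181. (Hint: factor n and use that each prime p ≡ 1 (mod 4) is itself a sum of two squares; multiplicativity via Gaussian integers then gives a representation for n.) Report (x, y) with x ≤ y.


Step 1: Factor n = 4181 = 37 · 113.
Step 2: Check the mod-4 condition on each prime factor: 37 ≡ 1 (mod 4), exponent 1; 113 ≡ 1 (mod 4), exponent 1.
All primes ≡ 3 (mod 4) appear to even exponent (or don't appear), so by the two-squares theorem n IS expressible as a sum of two squares.
Step 3: Build a representation. Here n = 37 · 113 is a product of primes ≡ 1 (mod 4). Each prime p ≡ 1 (mod 4) is itself a sum of two squares; find a² by testing p − a² for a perfect square:
  37: 37 − 1² = 36 = 6² ⇒ 37 = 1² + 6².
  113: 113 − 1² = 112, 113 − 2² = 109, 113 − 3² = 104, 113 − 4² = 97, 113 − 5² = 88, 113 − 6² = 77, 113 − 7² = 64 = 8² ⇒ 113 = 7² + 8².
  Combine using the Brahmagupta–Fibonacci identity (a² + b²)(c² + d²) = (ac − bd)² + (ad + bc)² = (ac + bd)² + (ad − bc)²:
  37 · 113 = 4181: from (1² + 6²)(7² + 8²), take (1·7 − 6·8, 1·8 + 6·7) = (7 − 48, 8 + 42) = (-41, 50); dropping signs (only squares matter) gives (41, 50); check 41² + 50² = 1681 + 2500 = 4181 ✓.
Step 4: Order so x ≤ y and verify: 41² + 50² = 1681 + 2500 = 4181 = n. ✓

n = 4181 = 41² + 50² (one valid representation with x ≤ y).


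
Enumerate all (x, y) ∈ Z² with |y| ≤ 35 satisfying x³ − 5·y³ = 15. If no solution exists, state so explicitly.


The equation is x³ - 5y³ = 15. For fixed y, x³ = 5·y³ + 15, so a solution requires the RHS to be a perfect cube.
Strategy: iterate y from -35 to 35, compute RHS = 5·y³ + 15, and check whether it is a (positive or negative) perfect cube.
Check small values of y:
  y = 0: RHS = 15 is not a perfect cube.
  y = 1: RHS = 20 is not a perfect cube.
  y = -1: RHS = 10 is not a perfect cube.
  y = 2: RHS = 55 is not a perfect cube.
  y = -2: RHS = -25 is not a perfect cube.
  y = 3: RHS = 150 is not a perfect cube.
  y = -3: RHS = -120 is not a perfect cube.
Continuing the search up to |y| = 35 finds no solutions either.
No (x, y) in the scanned range satisfies the equation.

No integer solutions with |y| ≤ 35.


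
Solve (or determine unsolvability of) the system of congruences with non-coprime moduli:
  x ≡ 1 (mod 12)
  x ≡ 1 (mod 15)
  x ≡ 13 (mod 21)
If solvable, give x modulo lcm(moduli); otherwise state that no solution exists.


Moduli 12, 15, 21 are not pairwise coprime, so CRT works modulo lcm(m_i) when all pairwise compatibility conditions hold.
Pairwise compatibility: gcd(m_i, m_j) must divide a_i - a_j for every pair.
Merge one congruence at a time:
  Start: x ≡ 1 (mod 12).
  Combine with x ≡ 1 (mod 15): gcd(12, 15) = 3; 1 - 1 = 0, which IS divisible by 3, so compatible.
    Write x = 1 + 12·t and substitute into x ≡ 1 (mod 15): 12·t ≡ 1 − 1 = 0 (mod 15).
    Divide the congruence (and modulus) by g = 3: 4·t ≡ 0 (mod 5).
    The inverse of 4 mod 5 is 4 (since 4·4 = 16 = 3·5 + 1), so t ≡ 4·0 = 0 ≡ 0 (mod 5).
    Then x = 1 + 12·0 = 1, valid modulo lcm(12, 15) = 60: x ≡ 1 (mod 60).
  Combine with x ≡ 13 (mod 21): gcd(60, 21) = 3; 13 - 1 = 12, which IS divisible by 3, so compatible.
    Write x = 1 + 60·t and substitute into x ≡ 13 (mod 21): 60·t ≡ 13 − 1 = 12 (mod 21).
    Divide the congruence (and modulus) by g = 3: 20·t ≡ 4 (mod 7).
    Reduce coefficients mod 7: 6·t ≡ 4 (mod 7).
    The inverse of 6 mod 7 is 6 (since 6·6 = 36 = 5·7 + 1), so t ≡ 6·4 = 24 ≡ 3 (mod 7).
    Then x = 1 + 60·3 = 181, valid modulo lcm(60, 21) = 420: x ≡ 181 (mod 420).
Verify: 181 mod 12 = 1, 181 mod 15 = 1, 181 mod 21 = 13.

x ≡ 181 (mod 420).


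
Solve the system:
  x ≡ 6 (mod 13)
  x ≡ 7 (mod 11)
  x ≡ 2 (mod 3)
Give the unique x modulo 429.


Moduli 13, 11, 3 are pairwise coprime; by CRT there is a unique solution modulo M = 13 · 11 · 3 = 429.
Solve pairwise, accumulating the modulus:
  Start with x ≡ 6 (mod 13).
  Combine with x ≡ 7 (mod 11): since gcd(13, 11) = 1, we get a unique residue mod 143.
    Write x = 6 + 13·t and substitute into x ≡ 7 (mod 11): 13·t ≡ 7 − 6 = 1 (mod 11).
    Reduce coefficients mod 11: 2·t ≡ 1 (mod 11).
    The inverse of 2 mod 11 is 6 (since 2·6 = 12 = 1·11 + 1), so t ≡ 6·1 = 6 ≡ 6 (mod 11).
    Then x = 6 + 13·6 = 84, valid modulo lcm(13, 11) = 143: x ≡ 84 (mod 143).
  Combine with x ≡ 2 (mod 3): since gcd(143, 3) = 1, we get a unique residue mod 429.
    Write x = 84 + 143·t and substitute into x ≡ 2 (mod 3): 143·t ≡ 2 − 84 = -82 (mod 3).
    Reduce coefficients mod 3: 2·t ≡ 2 (mod 3).
    The inverse of 2 mod 3 is 2 (since 2·2 = 4 = 1·3 + 1), so t ≡ 2·2 = 4 ≡ 1 (mod 3).
    Then x = 84 + 143·1 = 227, valid modulo lcm(143, 3) = 429: x ≡ 227 (mod 429).
Verify: 227 mod 13 = 6 ✓, 227 mod 11 = 7 ✓, 227 mod 3 = 2 ✓.

x ≡ 227 (mod 429).


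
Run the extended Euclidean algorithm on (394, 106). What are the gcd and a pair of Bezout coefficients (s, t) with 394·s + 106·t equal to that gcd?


Euclidean algorithm on (394, 106) — divide until remainder is 0:
  394 = 3 · 106 + 76
  106 = 1 · 76 + 30
  76 = 2 · 30 + 16
  30 = 1 · 16 + 14
  16 = 1 · 14 + 2
  14 = 7 · 2 + 0
gcd(394, 106) = 2.
Track Bezout coefficients alongside the remainders: start with r₀ = 394 = a·1 + b·0 (s = 1, t = 0) and r₁ = 106 = a·0 + b·1 (s = 0, t = 1); each new remainder r_{k+1} = r_{k-1} − q_k·r_k inherits s_{k+1} = s_{k-1} − q_k·s_k, t_{k+1} = t_{k-1} − q_k·t_k, so r_k = a·s_k + b·t_k at every step:
  q = 3: r = 76, s = 1 − 3·0 = 1, t = 0 − 3·1 = -3  (check: 394·1 + 106·(-3) = 76)
  q = 1: r = 30, s = 0 − 1·1 = -1, t = 1 − 1·(-3) = 4  (check: 394·(-1) + 106·4 = 30)
  q = 2: r = 16, s = 1 − 2·(-1) = 3, t = -3 − 2·4 = -11  (check: 394·3 + 106·(-11) = 16)
  q = 1: r = 14, s = -1 − 1·3 = -4, t = 4 − 1·(-11) = 15  (check: 394·(-4) + 106·15 = 14)
  q = 1: r = 2, s = 3 − 1·(-4) = 7, t = -11 − 1·15 = -26  (check: 394·7 + 106·(-26) = 2)
The row with r = 2 (the gcd) gives the Bezout coefficients s = 7, t = -26.
Result: 394 · (7) + 106 · (-26) = 2.

gcd(394, 106) = 2; s = 7, t = -26 (check: 394·7 + 106·(-26) = 2).


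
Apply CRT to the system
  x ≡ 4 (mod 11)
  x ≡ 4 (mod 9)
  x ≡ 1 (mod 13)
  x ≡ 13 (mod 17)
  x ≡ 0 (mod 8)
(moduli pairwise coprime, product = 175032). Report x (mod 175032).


Product of moduli M = 11 · 9 · 13 · 17 · 8 = 175032.
Merge one congruence at a time:
  Start: x ≡ 4 (mod 11).
  Combine with x ≡ 4 (mod 9); new modulus lcm = 99.
    Write x = 4 + 11·t and substitute into x ≡ 4 (mod 9): 11·t ≡ 4 − 4 = 0 (mod 9).
    Reduce coefficients mod 9: 2·t ≡ 0 (mod 9).
    The inverse of 2 mod 9 is 5 (since 2·5 = 10 = 1·9 + 1), so t ≡ 5·0 = 0 ≡ 0 (mod 9).
    Then x = 4 + 11·0 = 4, valid modulo lcm(11, 9) = 99: x ≡ 4 (mod 99).
  Combine with x ≡ 1 (mod 13); new modulus lcm = 1287.
    Write x = 4 + 99·t and substitute into x ≡ 1 (mod 13): 99·t ≡ 1 − 4 = -3 (mod 13).
    Reduce coefficients mod 13: 8·t ≡ 10 (mod 13).
    The inverse of 8 mod 13 is 5 (since 8·5 = 40 = 3·13 + 1), so t ≡ 5·10 = 50 ≡ 11 (mod 13).
    Then x = 4 + 99·11 = 1093, valid modulo lcm(99, 13) = 1287: x ≡ 1093 (mod 1287).
  Combine with x ≡ 13 (mod 17); new modulus lcm = 21879.
    Write x = 1093 + 1287·t and substitute into x ≡ 13 (mod 17): 1287·t ≡ 13 − 1093 = -1080 (mod 17).
    Reduce coefficients mod 17: 12·t ≡ 8 (mod 17).
    The inverse of 12 mod 17 is 10 (since 12·10 = 120 = 7·17 + 1), so t ≡ 10·8 = 80 ≡ 12 (mod 17).
    Then x = 1093 + 1287·12 = 16537, valid modulo lcm(1287, 17) = 21879: x ≡ 16537 (mod 21879).
  Combine with x ≡ 0 (mod 8); new modulus lcm = 175032.
    Write x = 16537 + 21879·t and substitute into x ≡ 0 (mod 8): 21879·t ≡ 0 − 16537 = -16537 (mod 8).
    Reduce coefficients mod 8: 7·t ≡ 7 (mod 8).
    The inverse of 7 mod 8 is 7 (since 7·7 = 49 = 6·8 + 1), so t ≡ 7·7 = 49 ≡ 1 (mod 8).
    Then x = 16537 + 21879·1 = 38416, valid modulo lcm(21879, 8) = 175032: x ≡ 38416 (mod 175032).
Verify against each original: 38416 mod 11 = 4, 38416 mod 9 = 4, 38416 mod 13 = 1, 38416 mod 17 = 13, 38416 mod 8 = 0.

x ≡ 38416 (mod 175032).


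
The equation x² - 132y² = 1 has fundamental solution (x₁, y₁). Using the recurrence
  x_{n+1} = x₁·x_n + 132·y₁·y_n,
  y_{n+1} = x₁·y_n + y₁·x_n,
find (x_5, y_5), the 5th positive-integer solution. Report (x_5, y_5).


Step 1: Find the fundamental solution (x₁, y₁) of x² - 132y² = 1.
  Expand √132 as a continued fraction. a₀ = ⌊√132⌋ = 11; iterate m_{k+1} = d_k·a_k − m_k, d_{k+1} = (132 − m_{k+1}²)/d_k, a_{k+1} = ⌊(a₀ + m_{k+1})/d_{k+1}⌋ (starting m₀ = 0, d₀ = 1), with convergents p_k = a_k·p_{k-1} + p_{k-2}, q_k = a_k·q_{k-1} + q_{k-2} (p₋₁ = 1, q₋₁ = 0):
  k = 0: a₀ = 11; p₀/q₀ = 11/1; p₀² − 132·q₀² = 121 − 132 = -11.
  k = 1: m = 11, d = 11, a = ⌊(11 + 11)/11⌋ = 2; p/q = (2·11 + 1)/(2·1 + 0) = 23/2; p² − 132·q² = 529 − 528 = 1.
  The first convergent with p² − 132·q² = 1 gives the fundamental solution (x₁, y₁) = (23, 2).
Step 2: Apply the recurrence (x_{n+1}, y_{n+1}) = (x₁x_n + 132y₁y_n, x₁y_n + y₁x_n) repeatedly.
  From (x_1, y_1) = (23, 2): x_2 = 23·23 + 132·2·2 = 1057; y_2 = 23·2 + 2·23 = 92.
  From (x_2, y_2) = (1057, 92): x_3 = 23·1057 + 132·2·92 = 48599; y_3 = 23·92 + 2·1057 = 4230.
  From (x_3, y_3) = (48599, 4230): x_4 = 23·48599 + 132·2·4230 = 2234497; y_4 = 23·4230 + 2·48599 = 194488.
  From (x_4, y_4) = (2234497, 194488): x_5 = 23·2234497 + 132·2·194488 = 102738263; y_5 = 23·194488 + 2·2234497 = 8942218.
Step 3: Verify x_5² - 132·y_5² = 10555150684257169 - 10555150684257168 = 1 (should be 1). ✓

(x_1, y_1) = (23, 2); (x_5, y_5) = (102738263, 8942218).
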